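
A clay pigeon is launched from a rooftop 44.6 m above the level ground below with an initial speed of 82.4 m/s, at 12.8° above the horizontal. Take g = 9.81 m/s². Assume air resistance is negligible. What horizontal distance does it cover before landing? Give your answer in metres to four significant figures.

Horizontal component vₓ = 82.40 cos 12.8° = 80.35 m/s; vertical v_y0 = 82.40 sin 12.8° = 18.26 m/s.
With up positive and y = 0 at the ground: y(t) = 44.6 + (18.26) t − 4.905 t². Setting y = 0 and taking the positive root: t = [18.26 + √(18.26² + 2·9.81·44.6)] / 9.81 = (18.26 + 34.76) / 9.81 = 5.404 s.
Horizontal distance: R = vₓ t = 80.35 × 5.404 = 434.3 m.

434.3 m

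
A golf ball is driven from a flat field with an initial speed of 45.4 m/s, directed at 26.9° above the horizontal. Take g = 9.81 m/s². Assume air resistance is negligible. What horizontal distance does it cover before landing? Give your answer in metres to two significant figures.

170 m

Horizontal component vₓ = 45.40 cos 26.9° = 40.49 m/s; vertical v_y0 = 45.40 sin 26.9° = 20.54 m/s.
Flight time T = 2 v_y0 / g = 4.188 s.
Horizontal distance R = vₓ T = 40.49 × 4.188 = 169.5 m.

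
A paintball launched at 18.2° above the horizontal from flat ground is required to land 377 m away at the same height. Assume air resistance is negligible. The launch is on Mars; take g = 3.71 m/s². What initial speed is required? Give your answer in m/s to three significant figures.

48.5 m/s

Level-ground range: R = v₀² sin(2θ)/g, so v₀ = √(gR / sin 2θ).
v₀ = √(3.71 × 377 / sin 36.40°) = √(1399 / 0.5934) = √2357.0 = 48.55 m/s.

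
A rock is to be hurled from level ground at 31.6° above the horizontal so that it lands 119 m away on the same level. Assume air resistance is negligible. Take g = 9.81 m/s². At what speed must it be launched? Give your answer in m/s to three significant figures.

36.2 m/s

On level ground R = v₀² sin 2θ / g ⇒ v₀ = √(gR / sin 2θ).
v₀ = √(9.81 × 119 / sin 63.20°) = √(1167 / 0.8926) = √1307.9 = 36.16 m/s.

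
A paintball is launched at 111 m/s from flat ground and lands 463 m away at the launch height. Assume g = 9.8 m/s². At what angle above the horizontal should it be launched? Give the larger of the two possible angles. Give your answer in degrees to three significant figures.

From R = (v₀²/g) sin 2θ: sin 2θ = 9.80 × 463 / 12321 = 0.3683.
2θ = 21.61° or 180° − 21.61° = 158.4°, so θ = 10.80° or 79.20°.
The larger angle is 79.20°.

79.2°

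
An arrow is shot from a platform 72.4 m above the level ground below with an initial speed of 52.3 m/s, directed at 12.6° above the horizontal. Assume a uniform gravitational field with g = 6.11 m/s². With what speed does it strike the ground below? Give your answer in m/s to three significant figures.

60.2 m/s

Components: vₓ = 52.30 cos 12.6° = 51.04 m/s, v_y0 = 52.30 sin 12.6° = 11.41 m/s.
Vertical motion (up positive, ground at y = 0): 3.055 t² − (11.41) t − 72.4 = 0, so t = (11.41 + √(11.41² + 2·6.11·72.4)) / 6.11 = (11.41 + 31.86) / 6.11 = 7.081 s.
Vertical velocity at impact: v_y = v_y0 − g t = 11.41 − 6.11 × 7.081 = −31.86 m/s.
Speed: |v| = √(vₓ² + v_y²) = √(51.04² + 31.86²) = 60.17 m/s.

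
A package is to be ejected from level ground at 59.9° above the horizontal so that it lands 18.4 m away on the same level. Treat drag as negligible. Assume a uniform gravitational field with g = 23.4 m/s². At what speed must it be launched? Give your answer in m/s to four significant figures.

22.27 m/s

On level ground R = v₀² sin 2θ / g ⇒ v₀ = √(gR / sin 2θ).
v₀ = √(23.4 × 18.4 / sin 119.8°) = √(430.6 / 0.8678) = √496.17 = 22.27 m/s.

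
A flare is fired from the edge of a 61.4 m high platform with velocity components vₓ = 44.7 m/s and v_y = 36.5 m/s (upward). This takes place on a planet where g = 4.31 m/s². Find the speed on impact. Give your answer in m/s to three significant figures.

With up positive and y = 0 at the ground: y(t) = 61.4 + (36.50) t − 2.155 t². Setting y = 0 and taking the positive root: t = [36.50 + √(36.50² + 2·4.31·61.4)] / 4.31 = (36.50 + 43.15) / 4.31 = 18.48 s.
Vertical velocity at impact: v_y = v_y0 − g t = 36.50 − 4.31 × 18.48 = −43.15 m/s.
Speed: |v| = √(vₓ² + v_y²) = √(44.70² + 43.15²) = 62.13 m/s.

62.1 m/s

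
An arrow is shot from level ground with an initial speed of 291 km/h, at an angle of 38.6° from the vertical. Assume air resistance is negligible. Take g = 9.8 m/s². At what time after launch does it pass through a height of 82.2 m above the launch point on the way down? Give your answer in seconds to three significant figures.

11.4 s

Convert: 291 km/h = 291/3.6 = 80.83 m/s.
vₓ = 80.83 sin 38.6° = 50.43 m/s; v_y0 = 80.83 cos 38.6° = 63.17 m/s.
Require v_y0 t − ½ g t² = 82.2, i.e. 4.900 t² − 63.17 t + 82.2 = 0.
t = [63.17 ± √(63.17² − 2·9.80·82.2)] / 9.80 = (63.17 ± 48.78) / 9.80, so t = 1.468 s or t = 11.42 s.
The descending-branch root is 11.42 s.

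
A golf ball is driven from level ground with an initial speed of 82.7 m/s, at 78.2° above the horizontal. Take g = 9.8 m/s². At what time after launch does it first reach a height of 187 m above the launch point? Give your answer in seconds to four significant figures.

2.777 s

Horizontal component vₓ = 82.70 cos 78.2° = 16.91 m/s; vertical v_y0 = 82.70 sin 78.2° = 80.95 m/s.
Require v_y0 t − ½ g t² = 187, i.e. 4.900 t² − 80.95 t + 187 = 0.
t = [80.95 ± √(80.95² − 2·9.80·187)] / 9.80 = (80.95 ± 53.74) / 9.80, so t = 2.777 s or t = 13.74 s.
The first (ascending) time is 2.777 s.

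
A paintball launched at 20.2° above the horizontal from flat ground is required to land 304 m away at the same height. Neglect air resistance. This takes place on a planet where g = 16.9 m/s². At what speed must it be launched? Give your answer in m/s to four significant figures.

89.03 m/s

From R = (v₀² / g) sin 2θ: v₀ = √(gR / sin 2θ).
v₀ = √(16.9 × 304 / sin 40.40°) = √(5138 / 0.6481) = √7926.9 = 89.03 m/s.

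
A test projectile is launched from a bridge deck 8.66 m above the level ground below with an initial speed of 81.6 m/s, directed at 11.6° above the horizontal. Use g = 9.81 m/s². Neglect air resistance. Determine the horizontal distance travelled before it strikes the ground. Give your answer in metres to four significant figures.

Resolve: vₓ = 81.60 cos 11.6° = 79.93 m/s and v_y0 = 81.60 sin 11.6° = 16.41 m/s.
The projectile lands when y = 8.66 + (16.41) t − ½·9.81·t² = 0. Positive root: t = (16.41 + √(16.41² + 2·9.81·8.66)) / 9.81 = (16.41 + 20.96) / 9.81 = 3.809 s.
Horizontal distance: R = vₓ t = 79.93 × 3.809 = 304.4 m.

304.4 m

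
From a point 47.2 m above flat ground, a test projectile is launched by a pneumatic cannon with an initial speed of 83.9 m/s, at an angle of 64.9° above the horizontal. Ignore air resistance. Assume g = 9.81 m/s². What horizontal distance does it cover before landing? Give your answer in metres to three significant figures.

573 m

vₓ = 83.90 cos 64.9° = 35.59 m/s; v_y0 = 83.90 sin 64.9° = 75.98 m/s.
The projectile lands when y = 47.2 + (75.98) t − ½·9.81·t² = 0. Positive root: t = (75.98 + √(75.98² + 2·9.81·47.2)) / 9.81 = (75.98 + 81.84) / 9.81 = 16.09 s.
Horizontal distance: R = vₓ t = 35.59 × 16.09 = 572.6 m.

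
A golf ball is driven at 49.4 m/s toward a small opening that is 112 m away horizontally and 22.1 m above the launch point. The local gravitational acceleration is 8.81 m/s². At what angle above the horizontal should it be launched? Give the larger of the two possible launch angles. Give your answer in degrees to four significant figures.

77.49°

Trajectory: y = x tanθ − g x² (1 + tan²θ)/(2v₀²). With x = 112, y = 22.1, v₀ = 49.4, g = 8.81:
22.64 tan²θ − 112 tanθ + (44.74) = 0.
tanθ = [112 ± √(112² − 4 × 22.64 × (44.74))] / (2 × 22.64) = (112 ± 92.15) / 45.29, giving tanθ = 0.4383 or 4.508.
θ = 23.67° or 77.49°; the larger is 77.49°.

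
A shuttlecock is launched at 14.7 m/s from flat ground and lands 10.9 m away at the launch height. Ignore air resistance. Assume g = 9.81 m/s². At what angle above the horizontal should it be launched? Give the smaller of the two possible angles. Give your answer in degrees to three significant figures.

14.8°

Level-ground range R = v₀² sin(2θ)/g ⇒ sin(2θ) = gR/v₀² = 9.81 × 10.9 / 14.7² = 0.4948.
2θ = 29.66° or 180° − 29.66° = 150.3°, so θ = 14.83° or 75.17°.
The smaller angle is 14.83°.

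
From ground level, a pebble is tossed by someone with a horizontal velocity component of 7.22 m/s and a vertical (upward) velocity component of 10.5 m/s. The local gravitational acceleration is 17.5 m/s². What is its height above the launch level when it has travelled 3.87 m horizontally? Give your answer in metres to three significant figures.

At x = 3.87 m, t = x/vₓ = 3.87/7.220 = 0.5360 s.
Height: y = v_y0 t − ½ g t² = 10.50 × 0.5360 − 8.750 × 0.5360² = 5.628 − 2.514 = 3.114 m.

3.11 m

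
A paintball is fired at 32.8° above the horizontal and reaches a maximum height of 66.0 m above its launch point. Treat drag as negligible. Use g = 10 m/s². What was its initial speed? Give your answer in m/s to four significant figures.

67.07 m/s

At the peak v_y = 0, so v_y0 = √(2gH) = √(2 × 10.0 × 66.0) = 36.33 m/s.
v_y0 = v₀ sin θ ⇒ v₀ = 36.33 / sin 32.8° = 67.07 m/s.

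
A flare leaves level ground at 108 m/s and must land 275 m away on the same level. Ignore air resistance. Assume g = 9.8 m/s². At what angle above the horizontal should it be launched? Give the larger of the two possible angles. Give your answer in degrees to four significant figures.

83.32°

Level-ground range R = v₀² sin(2θ)/g ⇒ sin(2θ) = gR/v₀² = 9.80 × 275 / 108² = 0.2311.
2θ = 13.36° or 180° − 13.36° = 166.6°, so θ = 6.680° or 83.32°.
The larger angle is 83.32°.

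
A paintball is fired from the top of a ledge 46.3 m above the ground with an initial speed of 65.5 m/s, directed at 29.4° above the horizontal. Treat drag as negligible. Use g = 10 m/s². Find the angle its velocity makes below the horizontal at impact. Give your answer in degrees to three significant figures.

Horizontal component vₓ = 65.50 cos 29.4° = 57.06 m/s; vertical v_y0 = 65.50 sin 29.4° = 32.15 m/s.
With up positive and y = 0 at the ground: y(t) = 46.3 + (32.15) t − 5.000 t². Setting y = 0 and taking the positive root: t = [32.15 + √(32.15² + 2·10.0·46.3)] / 10.0 = (32.15 + 44.27) / 10.0 = 7.642 s.
At impact: v_y = v_y0 − g t = −44.27 m/s; vₓ = 57.06 m/s.
Angle below horizontal: arctan(|v_y|/vₓ) = arctan(44.27/57.06) = 37.80°.

37.8°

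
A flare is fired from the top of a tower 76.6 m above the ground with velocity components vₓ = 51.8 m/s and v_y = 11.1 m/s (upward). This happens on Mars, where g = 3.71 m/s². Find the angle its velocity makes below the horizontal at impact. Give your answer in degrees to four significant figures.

26.92°

The projectile lands when y = 76.6 + (11.10) t − ½·3.71·t² = 0. Positive root: t = (11.10 + √(11.10² + 2·3.71·76.6)) / 3.71 = (11.10 + 26.30) / 3.71 = 10.08 s.
At impact: v_y = v_y0 − g t = −26.30 m/s; vₓ = 51.80 m/s.
Angle below horizontal: arctan(|v_y|/vₓ) = arctan(26.30/51.80) = 26.92°.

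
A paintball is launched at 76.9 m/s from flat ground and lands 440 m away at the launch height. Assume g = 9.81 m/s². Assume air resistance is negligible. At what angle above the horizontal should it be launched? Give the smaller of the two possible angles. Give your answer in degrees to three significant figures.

R = v₀² sin 2θ / g gives sin 2θ = gR/v₀² = 9.81·440/76.9² = 0.7299.
2θ = 46.88° or 180° − 46.88° = 133.1°, so θ = 23.44° or 66.56°.
The smaller angle is 23.44°.

23.4°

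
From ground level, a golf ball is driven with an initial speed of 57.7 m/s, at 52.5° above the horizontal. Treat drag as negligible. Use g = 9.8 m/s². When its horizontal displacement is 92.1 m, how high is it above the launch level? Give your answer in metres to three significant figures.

Resolve: vₓ = 57.70 cos 52.5° = 35.13 m/s and v_y0 = 57.70 sin 52.5° = 45.78 m/s.
Time to reach x = 92.1 m: t = x/vₓ = 92.1/35.13 = 2.622 s.
Height: y = v_y0 t − ½ g t² = 45.78 × 2.622 − 4.900 × 2.622² = 120.0 − 33.69 = 86.34 m.

86.3 m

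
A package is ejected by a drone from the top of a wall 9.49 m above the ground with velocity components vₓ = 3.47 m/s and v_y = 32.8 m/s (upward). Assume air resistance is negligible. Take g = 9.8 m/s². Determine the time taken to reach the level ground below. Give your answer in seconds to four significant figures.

6.972 s

With up positive and y = 0 at the ground: y(t) = 9.49 + (32.80) t − 4.900 t². Setting y = 0 and taking the positive root: t = [32.80 + √(32.80² + 2·9.80·9.49)] / 9.80 = (32.80 + 35.52) / 9.80 = 6.972 s.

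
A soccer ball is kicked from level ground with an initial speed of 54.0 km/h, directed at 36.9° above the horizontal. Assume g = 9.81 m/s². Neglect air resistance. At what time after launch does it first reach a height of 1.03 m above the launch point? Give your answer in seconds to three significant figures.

Convert: 54.0 km/h = 54.0/3.6 = 15.00 m/s.
Horizontal component vₓ = 15.00 cos 36.9° = 12.00 m/s; vertical v_y0 = 15.00 sin 36.9° = 9.006 m/s.
Require v_y0 t − ½ g t² = 1.03, i.e. 4.905 t² − 9.006 t + 1.03 = 0.
Quadratic formula: t = (9.006 ± √60.905) / 9.81 = (9.006 ± 7.804) / 9.81 → t = 0.1225 s or 1.714 s.
The first (ascending) time is 0.1225 s.

0.123 s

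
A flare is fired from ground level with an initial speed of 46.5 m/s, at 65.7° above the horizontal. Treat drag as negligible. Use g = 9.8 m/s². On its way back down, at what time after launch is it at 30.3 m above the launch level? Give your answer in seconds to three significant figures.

7.86 s

Resolve: vₓ = 46.50 cos 65.7° = 19.14 m/s and v_y0 = 46.50 sin 65.7° = 42.38 m/s.
Set y = v_y0 t − ½ g t² = 30.3: 4.900 t² − 42.38 t + 30.3 = 0.
t = [42.38 ± √(42.38² − 2·9.80·30.3)] / 9.80 = (42.38 ± 34.67) / 9.80, so t = 0.7865 s or t = 7.863 s.
The descending-branch root is 7.863 s.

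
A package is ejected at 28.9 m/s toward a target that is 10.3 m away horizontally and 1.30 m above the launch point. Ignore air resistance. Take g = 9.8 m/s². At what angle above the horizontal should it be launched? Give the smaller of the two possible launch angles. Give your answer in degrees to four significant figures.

Trajectory: y = x tanθ − g x² (1 + tan²θ)/(2v₀²). With x = 10.3, y = 1.30, v₀ = 28.9, g = 9.80:
0.6224 tan²θ − 10.3 tanθ + (1.922) = 0.
tanθ = [10.3 ± √(10.3² − 4 × 0.6224 × (1.922))] / (2 × 0.6224) = (10.3 ± 10.06) / 1.245, giving tanθ = 0.1888 or 16.36.
θ = 10.69° or 86.50°; the smaller is 10.69°.

10.69°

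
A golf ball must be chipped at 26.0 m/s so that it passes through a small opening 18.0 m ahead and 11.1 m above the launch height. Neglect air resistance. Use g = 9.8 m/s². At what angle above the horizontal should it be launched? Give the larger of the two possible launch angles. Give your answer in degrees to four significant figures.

81.66°

Trajectory: y = x tanθ − g x² (1 + tan²θ)/(2v₀²). With x = 18.0, y = 11.1, v₀ = 26.0, g = 9.80:
2.349 tan²θ − 18.0 tanθ + (13.45) = 0.
tanθ = [18.0 ± √(18.0² − 4 × 2.349 × (13.45))] / (2 × 2.349) = (18.0 ± 14.06) / 4.697, giving tanθ = 0.8390 or 6.825.
θ = 40.00° or 81.66°; the larger is 81.66°.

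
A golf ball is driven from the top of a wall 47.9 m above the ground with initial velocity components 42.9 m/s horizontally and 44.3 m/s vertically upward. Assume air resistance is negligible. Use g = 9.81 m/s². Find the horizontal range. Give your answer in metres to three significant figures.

With up positive and y = 0 at the ground: y(t) = 47.9 + (44.30) t − 4.905 t². Setting y = 0 and taking the positive root: t = [44.30 + √(44.30² + 2·9.81·47.9)] / 9.81 = (44.30 + 53.87) / 9.81 = 10.01 s.
Horizontal distance: R = vₓ t = 42.90 × 10.01 = 429.3 m.

429 m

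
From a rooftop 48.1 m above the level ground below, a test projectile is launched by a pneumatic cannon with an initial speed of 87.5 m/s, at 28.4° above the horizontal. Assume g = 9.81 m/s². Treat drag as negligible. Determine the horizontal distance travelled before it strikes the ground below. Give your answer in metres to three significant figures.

732 m

Components: vₓ = 87.50 cos 28.4° = 76.97 m/s, v_y0 = 87.50 sin 28.4° = 41.62 m/s.
The projectile lands when y = 48.1 + (41.62) t − ½·9.81·t² = 0. Positive root: t = (41.62 + √(41.62² + 2·9.81·48.1)) / 9.81 = (41.62 + 51.73) / 9.81 = 9.515 s.
Horizontal distance: R = vₓ t = 76.97 × 9.515 = 732.4 m.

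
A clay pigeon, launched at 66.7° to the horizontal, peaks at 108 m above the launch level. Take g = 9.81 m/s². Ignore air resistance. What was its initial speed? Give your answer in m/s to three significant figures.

50.1 m/s

At the peak v_y = 0, so v_y0 = √(2gH) = √(2 × 9.81 × 108) = 46.03 m/s.
v_y0 = v₀ sin θ ⇒ v₀ = 46.03 / sin 66.7° = 50.12 m/s.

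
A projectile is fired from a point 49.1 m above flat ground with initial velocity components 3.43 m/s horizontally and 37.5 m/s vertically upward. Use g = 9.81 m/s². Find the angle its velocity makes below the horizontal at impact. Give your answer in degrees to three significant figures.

86.0°

Vertical motion (up positive, ground at y = 0): 4.905 t² − (37.50) t − 49.1 = 0, so t = (37.50 + √(37.50² + 2·9.81·49.1)) / 9.81 = (37.50 + 48.68) / 9.81 = 8.785 s.
At impact: v_y = v_y0 − g t = −48.68 m/s; vₓ = 3.430 m/s.
Angle below horizontal: arctan(|v_y|/vₓ) = arctan(48.68/3.430) = 85.97°.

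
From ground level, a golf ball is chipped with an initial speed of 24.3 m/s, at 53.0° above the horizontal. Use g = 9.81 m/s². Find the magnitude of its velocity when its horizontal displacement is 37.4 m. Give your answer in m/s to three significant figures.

15.7 m/s

Resolve: vₓ = 24.30 cos 53.0° = 14.62 m/s and v_y0 = 24.30 sin 53.0° = 19.41 m/s.
At x = 37.4 m, t = x/vₓ = 37.4/14.62 = 2.557 s.
Vertical velocity there: v_y = v_y0 − g t = 19.41 − 9.81 × 2.557 = −5.681 m/s.
Speed: √(vₓ² + v_y²) = √(14.62² + 5.681²) = 15.69 m/s.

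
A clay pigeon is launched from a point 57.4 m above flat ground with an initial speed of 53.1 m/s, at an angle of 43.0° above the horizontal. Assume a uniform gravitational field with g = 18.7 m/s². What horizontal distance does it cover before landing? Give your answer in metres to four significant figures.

197.3 m

Resolve: vₓ = 53.10 cos 43.0° = 38.83 m/s and v_y0 = 53.10 sin 43.0° = 36.21 m/s.
Vertical motion (up positive, ground at y = 0): 9.350 t² − (36.21) t − 57.4 = 0, so t = (36.21 + √(36.21² + 2·18.7·57.4)) / 18.7 = (36.21 + 58.81) / 18.7 = 5.081 s.
Horizontal distance: R = vₓ t = 38.83 × 5.081 = 197.3 m.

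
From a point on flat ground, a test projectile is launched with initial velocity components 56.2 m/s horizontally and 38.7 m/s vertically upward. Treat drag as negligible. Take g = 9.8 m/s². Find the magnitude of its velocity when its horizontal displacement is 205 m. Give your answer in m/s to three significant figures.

At x = 205 m, t = x/vₓ = 205/56.20 = 3.648 s.
Vertical velocity there: v_y = v_y0 − g t = 38.70 − 9.80 × 3.648 = 2.953 m/s.
Speed: √(vₓ² + v_y²) = √(56.20² + 2.953²) = 56.28 m/s.

56.3 m/s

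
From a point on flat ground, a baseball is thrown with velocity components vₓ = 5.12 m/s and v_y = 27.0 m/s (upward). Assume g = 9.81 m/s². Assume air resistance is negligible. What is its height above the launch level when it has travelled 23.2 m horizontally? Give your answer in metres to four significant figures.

x = vₓ t ⇒ t = 23.2/5.120 = 4.531 s.
Height: y = v_y0 t − ½ g t² = 27.00 × 4.531 − 4.905 × 4.531² = 122.3 − 100.7 = 21.63 m.

21.63 m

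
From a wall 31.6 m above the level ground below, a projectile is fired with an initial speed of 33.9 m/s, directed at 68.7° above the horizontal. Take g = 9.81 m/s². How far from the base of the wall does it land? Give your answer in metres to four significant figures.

90.13 m

Horizontal component vₓ = 33.90 cos 68.7° = 12.31 m/s; vertical v_y0 = 33.90 sin 68.7° = 31.58 m/s.
Vertical motion (up positive, ground at y = 0): 4.905 t² − (31.58) t − 31.6 = 0, so t = (31.58 + √(31.58² + 2·9.81·31.6)) / 9.81 = (31.58 + 40.22) / 9.81 = 7.319 s.
Horizontal distance: R = vₓ t = 12.31 × 7.319 = 90.13 m.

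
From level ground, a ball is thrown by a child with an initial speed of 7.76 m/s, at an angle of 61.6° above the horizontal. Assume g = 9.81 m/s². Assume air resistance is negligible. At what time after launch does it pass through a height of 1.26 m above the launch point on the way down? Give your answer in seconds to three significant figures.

1.17 s

Horizontal component vₓ = 7.760 cos 61.6° = 3.691 m/s; vertical v_y0 = 7.760 sin 61.6° = 6.826 m/s.
Set y = v_y0 t − ½ g t² = 1.26: 4.905 t² − 6.826 t + 1.26 = 0.
t = [6.826 ± √(6.826² − 2·9.81·1.26)] / 9.81 = (6.826 ± 4.677) / 9.81, so t = 0.2191 s or t = 1.173 s.
The descending-branch root is 1.173 s.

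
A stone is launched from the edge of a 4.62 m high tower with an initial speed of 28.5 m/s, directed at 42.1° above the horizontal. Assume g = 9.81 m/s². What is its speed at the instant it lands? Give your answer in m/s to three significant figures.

vₓ = 28.50 cos 42.1° = 21.15 m/s; v_y0 = 28.50 sin 42.1° = 19.11 m/s.
Vertical motion (up positive, ground at y = 0): 4.905 t² − (19.11) t − 4.62 = 0, so t = (19.11 + √(19.11² + 2·9.81·4.62)) / 9.81 = (19.11 + 21.35) / 9.81 = 4.124 s.
Vertical velocity at impact: v_y = v_y0 − g t = 19.11 − 9.81 × 4.124 = −21.35 m/s.
Speed: |v| = √(vₓ² + v_y²) = √(21.15² + 21.35²) = 30.05 m/s.

30.0 m/s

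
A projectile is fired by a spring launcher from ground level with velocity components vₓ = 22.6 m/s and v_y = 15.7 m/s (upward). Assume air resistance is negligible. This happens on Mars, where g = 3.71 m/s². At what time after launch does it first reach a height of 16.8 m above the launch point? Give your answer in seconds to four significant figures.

1.257 s

Set y = v_y0 t − ½ g t² = 16.8: 1.855 t² − 15.70 t + 16.8 = 0.
Quadratic formula: t = (15.70 ± √121.83) / 3.71 = (15.70 ± 11.04) / 3.71 → t = 1.257 s or 7.207 s.
The first (ascending) time is 1.257 s.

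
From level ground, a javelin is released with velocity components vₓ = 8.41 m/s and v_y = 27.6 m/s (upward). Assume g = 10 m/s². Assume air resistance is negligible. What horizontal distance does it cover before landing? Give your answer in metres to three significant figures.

Time aloft: T = 2 v_y0 / g = 2 × 27.60 / 10.0 = 5.520 s.
Horizontal distance R = vₓ T = 8.410 × 5.520 = 46.42 m.

46.4 m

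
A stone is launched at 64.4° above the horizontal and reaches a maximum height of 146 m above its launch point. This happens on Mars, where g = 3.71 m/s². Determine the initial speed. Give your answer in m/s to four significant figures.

36.50 m/s

At the peak v_y = 0, so v_y0 = √(2gH) = √(2 × 3.71 × 146) = 32.91 m/s.
v_y0 = v₀ sin θ ⇒ v₀ = 32.91 / sin 64.4° = 36.50 m/s.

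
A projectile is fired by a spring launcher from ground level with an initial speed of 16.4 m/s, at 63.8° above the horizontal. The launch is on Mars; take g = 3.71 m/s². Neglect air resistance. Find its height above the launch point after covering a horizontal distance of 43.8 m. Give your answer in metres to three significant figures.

Resolve: vₓ = 16.40 cos 63.8° = 7.241 m/s and v_y0 = 16.40 sin 63.8° = 14.72 m/s.
x = vₓ t ⇒ t = 43.8/7.241 = 6.049 s.
Height: y = v_y0 t − ½ g t² = 14.72 × 6.049 − 1.855 × 6.049² = 89.01 − 67.88 = 21.13 m.

21.1 m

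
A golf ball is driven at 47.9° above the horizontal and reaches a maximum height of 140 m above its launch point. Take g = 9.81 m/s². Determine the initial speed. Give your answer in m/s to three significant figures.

At the peak v_y = 0, so v_y0 = √(2gH) = √(2 × 9.81 × 140) = 52.41 m/s.
v_y0 = v₀ sin θ ⇒ v₀ = 52.41 / sin 47.9° = 70.64 m/s.

70.6 m/s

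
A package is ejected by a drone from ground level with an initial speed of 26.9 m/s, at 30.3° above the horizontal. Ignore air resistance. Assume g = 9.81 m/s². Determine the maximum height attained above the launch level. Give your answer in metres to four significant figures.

Components: vₓ = 26.90 cos 30.3° = 23.23 m/s, v_y0 = 26.90 sin 30.3° = 13.57 m/s.
Maximum height: H = v_y0² / (2g) = 13.57² / (2 × 9.81) = 9.388 m.

9.388 m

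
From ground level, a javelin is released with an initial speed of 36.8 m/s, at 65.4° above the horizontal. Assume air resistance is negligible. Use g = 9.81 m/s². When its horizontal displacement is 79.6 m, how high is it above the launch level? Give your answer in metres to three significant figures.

41.4 m

Horizontal component vₓ = 36.80 cos 65.4° = 15.32 m/s; vertical v_y0 = 36.80 sin 65.4° = 33.46 m/s.
At x = 79.6 m, t = x/vₓ = 79.6/15.32 = 5.196 s.
Height: y = v_y0 t − ½ g t² = 33.46 × 5.196 − 4.905 × 5.196² = 173.9 − 132.4 = 41.43 m.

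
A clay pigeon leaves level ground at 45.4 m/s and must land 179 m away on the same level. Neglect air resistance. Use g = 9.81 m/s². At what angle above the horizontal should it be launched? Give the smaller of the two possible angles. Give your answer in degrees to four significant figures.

29.21°

From R = (v₀²/g) sin 2θ: sin 2θ = 9.81 × 179 / 2061.2 = 0.8519.
2θ = 58.42° or 180° − 58.42° = 121.6°, so θ = 29.21° or 60.79°.
The smaller angle is 29.21°.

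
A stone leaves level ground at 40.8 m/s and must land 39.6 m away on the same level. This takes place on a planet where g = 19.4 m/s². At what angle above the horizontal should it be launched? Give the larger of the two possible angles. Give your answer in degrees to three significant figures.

76.3°

From R = (v₀²/g) sin 2θ: sin 2θ = 19.4 × 39.6 / 1664.6 = 0.4615.
2θ = 27.48° or 180° − 27.48° = 152.5°, so θ = 13.74° or 76.26°.
The larger angle is 76.26°.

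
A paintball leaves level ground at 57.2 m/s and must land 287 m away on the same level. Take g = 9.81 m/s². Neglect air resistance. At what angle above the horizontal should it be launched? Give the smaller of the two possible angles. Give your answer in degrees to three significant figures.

29.7°

From R = (v₀²/g) sin 2θ: sin 2θ = 9.81 × 287 / 3271.8 = 0.8605.
2θ = 59.37° or 180° − 59.37° = 120.6°, so θ = 29.69° or 60.31°.
The smaller angle is 29.69°.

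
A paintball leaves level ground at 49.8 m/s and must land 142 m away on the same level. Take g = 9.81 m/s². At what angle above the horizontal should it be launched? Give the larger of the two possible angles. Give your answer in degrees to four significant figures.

Level-ground range R = v₀² sin(2θ)/g ⇒ sin(2θ) = gR/v₀² = 9.81 × 142 / 49.8² = 0.5617.
2θ = 34.17° or 180° − 34.17° = 145.8°, so θ = 17.09° or 72.91°.
The larger angle is 72.91°.

72.91°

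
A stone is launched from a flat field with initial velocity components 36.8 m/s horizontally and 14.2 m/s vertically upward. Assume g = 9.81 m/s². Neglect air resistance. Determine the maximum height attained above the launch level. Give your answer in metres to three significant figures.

10.3 m

Peak height H = v_y0² / (2g) = 201.64 / 19.62 = 10.28 m.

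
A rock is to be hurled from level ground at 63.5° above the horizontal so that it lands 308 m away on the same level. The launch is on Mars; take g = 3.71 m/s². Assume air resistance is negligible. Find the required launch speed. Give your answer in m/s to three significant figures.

37.8 m/s

Level-ground range: R = v₀² sin(2θ)/g, so v₀ = √(gR / sin 2θ).
v₀ = √(3.71 × 308 / sin 127.0°) = √(1143 / 0.7986) = √1430.8 = 37.83 m/s.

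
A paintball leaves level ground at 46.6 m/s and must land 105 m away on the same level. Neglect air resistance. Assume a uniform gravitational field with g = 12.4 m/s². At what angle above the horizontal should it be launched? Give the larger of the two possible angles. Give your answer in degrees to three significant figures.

71.6°

From R = (v₀²/g) sin 2θ: sin 2θ = 12.4 × 105 / 2171.6 = 0.5996.
2θ = 36.84° or 180° − 36.84° = 143.2°, so θ = 18.42° or 71.58°.
The larger angle is 71.58°.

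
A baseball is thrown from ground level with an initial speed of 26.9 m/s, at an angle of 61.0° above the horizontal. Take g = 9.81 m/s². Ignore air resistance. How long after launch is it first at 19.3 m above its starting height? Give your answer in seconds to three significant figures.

vₓ = 26.90 cos 61.0° = 13.04 m/s; v_y0 = 26.90 sin 61.0° = 23.53 m/s.
Set y = v_y0 t − ½ g t² = 19.3: 4.905 t² − 23.53 t + 19.3 = 0.
t = [23.53 ± √(23.53² − 2·9.81·19.3)] / 9.81 = (23.53 ± 13.22) / 9.81, so t = 1.050 s or t = 3.746 s.
The first (ascending) time is 1.050 s.

1.05 s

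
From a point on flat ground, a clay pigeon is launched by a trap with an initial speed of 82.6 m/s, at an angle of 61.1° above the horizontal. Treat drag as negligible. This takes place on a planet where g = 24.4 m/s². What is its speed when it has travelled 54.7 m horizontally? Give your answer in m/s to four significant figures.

55.72 m/s

vₓ = 82.60 cos 61.1° = 39.92 m/s; v_y0 = 82.60 sin 61.1° = 72.31 m/s.
x = vₓ t ⇒ t = 54.7/39.92 = 1.370 s.
Vertical velocity there: v_y = v_y0 − g t = 72.31 − 24.4 × 1.370 = 38.88 m/s.
Speed: √(vₓ² + v_y²) = √(39.92² + 38.88²) = 55.72 m/s.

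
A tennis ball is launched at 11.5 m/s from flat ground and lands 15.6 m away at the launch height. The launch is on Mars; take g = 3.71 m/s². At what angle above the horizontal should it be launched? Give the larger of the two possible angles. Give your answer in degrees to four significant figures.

From R = (v₀²/g) sin 2θ: sin 2θ = 3.71 × 15.6 / 132.25 = 0.4376.
2θ = 25.95° or 180° − 25.95° = 154.0°, so θ = 12.98° or 77.02°.
The larger angle is 77.02°.

77.02°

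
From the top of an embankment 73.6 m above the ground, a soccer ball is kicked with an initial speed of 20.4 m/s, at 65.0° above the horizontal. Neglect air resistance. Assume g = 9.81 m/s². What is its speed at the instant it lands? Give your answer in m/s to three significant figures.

43.1 m/s

Resolve: vₓ = 20.40 cos 65.0° = 8.621 m/s and v_y0 = 20.40 sin 65.0° = 18.49 m/s.
Vertical motion (up positive, ground at y = 0): 4.905 t² − (18.49) t − 73.6 = 0, so t = (18.49 + √(18.49² + 2·9.81·73.6)) / 9.81 = (18.49 + 42.26) / 9.81 = 6.192 s.
Vertical velocity at impact: v_y = v_y0 − g t = 18.49 − 9.81 × 6.192 = −42.26 m/s.
Speed: |v| = √(vₓ² + v_y²) = √(8.621² + 42.26²) = 43.13 m/s.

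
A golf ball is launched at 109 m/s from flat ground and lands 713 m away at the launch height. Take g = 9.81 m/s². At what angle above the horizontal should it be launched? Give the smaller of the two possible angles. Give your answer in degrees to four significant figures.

18.03°

From R = (v₀²/g) sin 2θ: sin 2θ = 9.81 × 713 / 11881 = 0.5887.
2θ = 36.07° or 180° − 36.07° = 143.9°, so θ = 18.03° or 71.97°.
The smaller angle is 18.03°.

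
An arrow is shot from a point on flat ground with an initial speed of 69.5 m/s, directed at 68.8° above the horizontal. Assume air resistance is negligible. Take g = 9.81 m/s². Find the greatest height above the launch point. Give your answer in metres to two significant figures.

vₓ = 69.50 cos 68.8° = 25.13 m/s; v_y0 = 69.50 sin 68.8° = 64.80 m/s.
Peak height H = v_y0² / (2g) = 4198.6 / 19.62 = 214.0 m.

210 m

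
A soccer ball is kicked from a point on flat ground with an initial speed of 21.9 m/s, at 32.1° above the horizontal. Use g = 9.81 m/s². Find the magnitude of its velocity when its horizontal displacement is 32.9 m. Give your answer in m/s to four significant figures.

19.43 m/s

Horizontal component vₓ = 21.90 cos 32.1° = 18.55 m/s; vertical v_y0 = 21.90 sin 32.1° = 11.64 m/s.
x = vₓ t ⇒ t = 32.9/18.55 = 1.773 s.
Vertical velocity there: v_y = v_y0 − g t = 11.64 − 9.81 × 1.773 = −5.759 m/s.
Speed: √(vₓ² + v_y²) = √(18.55² + 5.759²) = 19.43 m/s.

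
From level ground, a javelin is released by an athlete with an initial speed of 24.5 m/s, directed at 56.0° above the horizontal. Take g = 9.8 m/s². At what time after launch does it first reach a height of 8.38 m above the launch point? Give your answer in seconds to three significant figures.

0.465 s

vₓ = 24.50 cos 56.0° = 13.70 m/s; v_y0 = 24.50 sin 56.0° = 20.31 m/s.
Require v_y0 t − ½ g t² = 8.38, i.e. 4.900 t² − 20.31 t + 8.38 = 0.
t = [20.31 ± √(20.31² − 2·9.80·8.38)] / 9.80 = (20.31 ± 15.76) / 9.80, so t = 0.4647 s or t = 3.681 s.
The first (ascending) time is 0.4647 s.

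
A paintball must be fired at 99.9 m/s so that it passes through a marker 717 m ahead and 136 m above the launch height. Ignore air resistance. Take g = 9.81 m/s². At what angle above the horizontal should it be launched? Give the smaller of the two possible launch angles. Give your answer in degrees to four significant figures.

Trajectory: y = x tanθ − g x² (1 + tan²θ)/(2v₀²). With x = 717, y = 136, v₀ = 99.9, g = 9.81:
252.7 tan²θ − 717 tanθ + (388.7) = 0.
tanθ = [717 ± √(717² − 4 × 252.7 × (388.7))] / (2 × 252.7) = (717 ± 348.3) / 505.3, giving tanθ = 0.7297 or 2.108.
θ = 36.12° or 64.62°; the smaller is 36.12°.

36.12°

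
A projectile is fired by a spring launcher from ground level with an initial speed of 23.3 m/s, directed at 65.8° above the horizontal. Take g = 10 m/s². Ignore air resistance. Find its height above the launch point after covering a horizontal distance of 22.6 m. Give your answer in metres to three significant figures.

22.3 m

vₓ = 23.30 cos 65.8° = 9.551 m/s; v_y0 = 23.30 sin 65.8° = 21.25 m/s.
x = vₓ t ⇒ t = 22.6/9.551 = 2.366 s.
Height: y = v_y0 t − ½ g t² = 21.25 × 2.366 − 5.000 × 2.366² = 50.29 − 27.99 = 22.29 m.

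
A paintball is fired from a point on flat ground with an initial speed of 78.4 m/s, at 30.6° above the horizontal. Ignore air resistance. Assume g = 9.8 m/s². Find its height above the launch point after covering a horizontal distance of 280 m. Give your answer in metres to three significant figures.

vₓ = 78.40 cos 30.6° = 67.48 m/s; v_y0 = 78.40 sin 30.6° = 39.91 m/s.
x = vₓ t ⇒ t = 280/67.48 = 4.149 s.
Height: y = v_y0 t − ½ g t² = 39.91 × 4.149 − 4.900 × 4.149² = 165.6 − 84.36 = 81.23 m.

81.2 m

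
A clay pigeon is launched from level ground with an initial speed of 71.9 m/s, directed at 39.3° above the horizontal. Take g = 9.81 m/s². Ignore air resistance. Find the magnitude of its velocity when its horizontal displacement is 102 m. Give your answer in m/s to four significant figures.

62.09 m/s

Horizontal component vₓ = 71.90 cos 39.3° = 55.64 m/s; vertical v_y0 = 71.90 sin 39.3° = 45.54 m/s.
x = vₓ t ⇒ t = 102/55.64 = 1.833 s.
Vertical velocity there: v_y = v_y0 − g t = 45.54 − 9.81 × 1.833 = 27.56 m/s.
Speed: √(vₓ² + v_y²) = √(55.64² + 27.56²) = 62.09 m/s.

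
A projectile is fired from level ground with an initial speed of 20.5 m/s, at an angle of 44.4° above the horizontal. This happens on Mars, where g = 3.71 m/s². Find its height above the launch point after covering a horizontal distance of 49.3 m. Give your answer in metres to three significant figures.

27.3 m

Horizontal component vₓ = 20.50 cos 44.4° = 14.65 m/s; vertical v_y0 = 20.50 sin 44.4° = 14.34 m/s.
x = vₓ t ⇒ t = 49.3/14.65 = 3.366 s.
Height: y = v_y0 t − ½ g t² = 14.34 × 3.366 − 1.855 × 3.366² = 48.28 − 21.02 = 27.26 m.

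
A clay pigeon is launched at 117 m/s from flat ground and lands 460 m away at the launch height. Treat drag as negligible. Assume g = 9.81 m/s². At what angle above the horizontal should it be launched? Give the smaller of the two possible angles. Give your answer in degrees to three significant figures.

Level-ground range R = v₀² sin(2θ)/g ⇒ sin(2θ) = gR/v₀² = 9.81 × 460 / 117² = 0.3297.
2θ = 19.25° or 180° − 19.25° = 160.8°, so θ = 9.624° or 80.38°.
The smaller angle is 9.624°.

9.62°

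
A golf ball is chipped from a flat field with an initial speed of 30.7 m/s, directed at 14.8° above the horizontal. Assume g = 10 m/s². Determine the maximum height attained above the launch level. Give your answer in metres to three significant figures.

vₓ = 30.70 cos 14.8° = 29.68 m/s; v_y0 = 30.70 sin 14.8° = 7.842 m/s.
Peak height H = v_y0² / (2g) = 61.500 / 20.00 = 3.075 m.

3.07 m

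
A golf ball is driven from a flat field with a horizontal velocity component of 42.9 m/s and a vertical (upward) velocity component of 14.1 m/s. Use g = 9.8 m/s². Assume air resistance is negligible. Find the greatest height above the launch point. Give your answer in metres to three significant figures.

At the apex v_y = 0, so H = v_y0²/(2g) = 14.10²/19.60 = 10.14 m.

10.1 m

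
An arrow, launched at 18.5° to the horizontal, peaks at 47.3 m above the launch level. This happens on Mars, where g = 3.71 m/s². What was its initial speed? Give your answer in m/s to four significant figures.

At the peak v_y = 0, so v_y0 = √(2gH) = √(2 × 3.71 × 47.3) = 18.73 m/s.
v_y0 = v₀ sin θ ⇒ v₀ = 18.73 / sin 18.5° = 59.04 m/s.

59.04 m/s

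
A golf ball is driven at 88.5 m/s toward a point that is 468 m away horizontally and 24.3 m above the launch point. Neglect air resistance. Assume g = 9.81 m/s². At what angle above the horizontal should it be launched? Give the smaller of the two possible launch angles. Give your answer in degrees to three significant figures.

Trajectory: y = x tanθ − g x² (1 + tan²θ)/(2v₀²). With x = 468, y = 24.3, v₀ = 88.5, g = 9.81:
137.2 tan²θ − 468 tanθ + (161.5) = 0.
tanθ = [468 ± √(468² − 4 × 137.2 × (161.5))] / (2 × 137.2) = (468 ± 361.2) / 274.3, giving tanθ = 0.3895 or 3.022.
θ = 21.28° or 71.69°; the smaller is 21.28°.

21.3°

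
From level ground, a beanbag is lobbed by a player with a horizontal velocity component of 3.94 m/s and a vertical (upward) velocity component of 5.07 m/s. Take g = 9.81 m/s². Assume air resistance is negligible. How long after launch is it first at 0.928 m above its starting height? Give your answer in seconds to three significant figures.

0.238 s

Set y = v_y0 t − ½ g t² = 0.928: 4.905 t² − 5.070 t + 0.928 = 0.
Quadratic formula: t = (5.070 ± √7.4975) / 9.81 = (5.070 ± 2.738) / 9.81 → t = 0.2377 s or 0.7959 s.
The first (ascending) time is 0.2377 s.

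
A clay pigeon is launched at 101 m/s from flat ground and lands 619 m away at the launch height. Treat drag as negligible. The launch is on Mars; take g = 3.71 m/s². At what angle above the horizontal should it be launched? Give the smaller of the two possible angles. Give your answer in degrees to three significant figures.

6.51°

Level-ground range R = v₀² sin(2θ)/g ⇒ sin(2θ) = gR/v₀² = 3.71 × 619 / 101² = 0.2251.
2θ = 13.01° or 180° − 13.01° = 167.0°, so θ = 6.505° or 83.49°.
The smaller angle is 6.505°.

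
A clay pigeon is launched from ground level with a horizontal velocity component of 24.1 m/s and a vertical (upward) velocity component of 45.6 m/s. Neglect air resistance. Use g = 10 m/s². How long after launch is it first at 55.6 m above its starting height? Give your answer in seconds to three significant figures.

Set y = v_y0 t − ½ g t² = 55.6: 5.000 t² − 45.60 t + 55.6 = 0.
Quadratic formula: t = (45.60 ± √967.36) / 10.0 = (45.60 ± 31.10) / 10.0 → t = 1.450 s or 7.670 s.
The first (ascending) time is 1.450 s.

1.45 s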